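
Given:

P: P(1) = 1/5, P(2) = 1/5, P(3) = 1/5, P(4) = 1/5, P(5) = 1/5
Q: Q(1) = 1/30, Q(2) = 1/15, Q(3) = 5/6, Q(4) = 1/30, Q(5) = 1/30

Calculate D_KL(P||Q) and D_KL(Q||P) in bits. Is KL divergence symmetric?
D_KL(P||Q) = 1.4562 bits, D_KL(Q||P) = 1.3516 bits. No, KL divergence is not symmetric.

D_KL(P||Q) = Σ P(x) log₂(P(x)/Q(x))

Computing term by term:
  P(1)·log₂(P(1)/Q(1)) = (1/5)·log₂((1/5)/(1/30)) = 0.51699
  P(2)·log₂(P(2)/Q(2)) = (1/5)·log₂((1/5)/(1/15)) = 0.31699
  P(3)·log₂(P(3)/Q(3)) = (1/5)·log₂((1/5)/(5/6)) = -0.41178
  P(4)·log₂(P(4)/Q(4)) = (1/5)·log₂((1/5)/(1/30)) = 0.51699
  P(5)·log₂(P(5)/Q(5)) = (1/5)·log₂((1/5)/(1/30)) = 0.51699

D_KL(P||Q) = 0.51699 + 0.31699 - 0.41178 + 0.51699 + 0.51699 = 1.45618 ≈ 1.4562 bits

D_KL(Q||P) = Σ Q(x) log₂(Q(x)/P(x))

Computing term by term:
  Q(1)·log₂(Q(1)/P(1)) = (1/30)·log₂((1/30)/(1/5)) = -0.08617
  Q(2)·log₂(Q(2)/P(2)) = (1/15)·log₂((1/15)/(1/5)) = -0.10566
  Q(3)·log₂(Q(3)/P(3)) = (5/6)·log₂((5/6)/(1/5)) = 1.71574
  Q(4)·log₂(Q(4)/P(4)) = (1/30)·log₂((1/30)/(1/5)) = -0.08617
  Q(5)·log₂(Q(5)/P(5)) = (1/30)·log₂((1/30)/(1/5)) = -0.08617

D_KL(Q||P) = -0.08617 - 0.10566 + 1.71574 - 0.08617 - 0.08617 = 1.35157 ≈ 1.3516 bits

These are NOT equal (difference: 0.1046 bits). KL divergence is asymmetric: D_KL(P||Q) ≠ D_KL(Q||P) in general.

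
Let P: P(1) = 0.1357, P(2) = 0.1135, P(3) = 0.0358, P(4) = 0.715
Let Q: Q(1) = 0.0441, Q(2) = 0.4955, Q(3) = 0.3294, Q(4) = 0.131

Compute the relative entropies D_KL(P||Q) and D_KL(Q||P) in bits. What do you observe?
D_KL(P||Q) = 1.6147 bits, D_KL(Q||P) = 1.7160 bits. The two directions give different values (D_KL(Q||P) exceeds D_KL(P||Q) by 0.1013 bits): KL divergence is asymmetric.

D_KL(P||Q) = Σ P(x) log₂(P(x)/Q(x))

Computing term by term:
  P(1)·log₂(P(1)/Q(1)) = 0.1357·log₂(0.1357/0.0441) = 0.22005
  P(2)·log₂(P(2)/Q(2)) = 0.1135·log₂(0.1135/0.4955) = -0.24132
  P(3)·log₂(P(3)/Q(3)) = 0.0358·log₂(0.0358/0.3294) = -0.11462
  P(4)·log₂(P(4)/Q(4)) = 0.715·log₂(0.715/0.131) = 1.75059

D_KL(P||Q) = 0.22005 - 0.24132 - 0.11462 + 1.75059 = 1.61470 ≈ 1.6147 bits

D_KL(Q||P) = Σ Q(x) log₂(Q(x)/P(x))

Computing term by term:
  Q(1)·log₂(Q(1)/P(1)) = 0.0441·log₂(0.0441/0.1357) = -0.07151
  Q(2)·log₂(Q(2)/P(2)) = 0.4955·log₂(0.4955/0.1135) = 1.05353
  Q(3)·log₂(Q(3)/P(3)) = 0.3294·log₂(0.3294/0.0358) = 1.05468
  Q(4)·log₂(Q(4)/P(4)) = 0.131·log₂(0.131/0.715) = -0.32074

D_KL(Q||P) = -0.07151 + 1.05353 + 1.05468 - 0.32074 = 1.71596 ≈ 1.7160 bits

These are NOT equal (difference: 0.1013 bits). KL divergence is asymmetric: D_KL(P||Q) ≠ D_KL(Q||P) in general.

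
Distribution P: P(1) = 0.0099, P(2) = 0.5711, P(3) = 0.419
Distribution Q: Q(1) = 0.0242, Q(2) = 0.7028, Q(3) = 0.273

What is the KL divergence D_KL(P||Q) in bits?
0.0752 bits

D_KL(P||Q) = Σ P(x) log₂(P(x)/Q(x))

Computing term by term:
  P(1)·log₂(P(1)/Q(1)) = 0.0099·log₂(0.0099/0.0242) = -0.01277
  P(2)·log₂(P(2)/Q(2)) = 0.5711·log₂(0.5711/0.7028) = -0.17097
  P(3)·log₂(P(3)/Q(3)) = 0.419·log₂(0.419/0.273) = 0.25896

D_KL(P||Q) = -0.01277 - 0.17097 + 0.25896 = 0.07522 ≈ 0.0752 bits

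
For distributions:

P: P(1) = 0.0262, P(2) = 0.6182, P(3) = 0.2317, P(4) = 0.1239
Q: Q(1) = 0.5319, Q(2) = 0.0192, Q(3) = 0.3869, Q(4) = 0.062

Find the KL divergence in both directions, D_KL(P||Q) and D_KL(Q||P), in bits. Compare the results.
D_KL(P||Q) = 2.9351 bits, D_KL(Q||P) = 2.4384 bits. D_KL(P||Q) is larger than D_KL(Q||P) by 0.4967 bits; the two directions differ.

D_KL(P||Q) = Σ P(x) log₂(P(x)/Q(x))

Computing term by term:
  P(1)·log₂(P(1)/Q(1)) = 0.0262·log₂(0.0262/0.5319) = -0.11380
  P(2)·log₂(P(2)/Q(2)) = 0.6182·log₂(0.6182/0.0192) = 3.09650
  P(3)·log₂(P(3)/Q(3)) = 0.2317·log₂(0.2317/0.3869) = -0.17139
  P(4)·log₂(P(4)/Q(4)) = 0.1239·log₂(0.1239/0.062) = 0.12376

D_KL(P||Q) = -0.11380 + 3.09650 - 0.17139 + 0.12376 = 2.93507 ≈ 2.9351 bits

D_KL(Q||P) = Σ Q(x) log₂(Q(x)/P(x))

Computing term by term:
  Q(1)·log₂(Q(1)/P(1)) = 0.5319·log₂(0.5319/0.0262) = 2.31032
  Q(2)·log₂(Q(2)/P(2)) = 0.0192·log₂(0.0192/0.6182) = -0.09617
  Q(3)·log₂(Q(3)/P(3)) = 0.3869·log₂(0.3869/0.2317) = 0.28619
  Q(4)·log₂(Q(4)/P(4)) = 0.062·log₂(0.062/0.1239) = -0.06193

D_KL(Q||P) = 2.31032 - 0.09617 + 0.28619 - 0.06193 = 2.43841 ≈ 2.4384 bits

These are NOT equal (difference: 0.4967 bits). KL divergence is asymmetric: D_KL(P||Q) ≠ D_KL(Q||P) in general.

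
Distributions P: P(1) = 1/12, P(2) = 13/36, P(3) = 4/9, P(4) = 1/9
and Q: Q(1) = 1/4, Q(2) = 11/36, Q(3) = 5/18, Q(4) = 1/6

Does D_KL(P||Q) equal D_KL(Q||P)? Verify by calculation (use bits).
D_KL(P||Q) = 0.1913 bits, D_KL(Q||P) = 0.2317 bits. No — D_KL(P||Q) ≠ D_KL(Q||P) for this pair.

D_KL(P||Q) = Σ P(x) log₂(P(x)/Q(x))

Computing term by term:
  P(1)·log₂(P(1)/Q(1)) = (1/12)·log₂((1/12)/(1/4)) = -0.13208
  P(2)·log₂(P(2)/Q(2)) = (13/36)·log₂((13/36)/(11/36)) = 0.08703
  P(3)·log₂(P(3)/Q(3)) = (4/9)·log₂((4/9)/(5/18)) = 0.30137
  P(4)·log₂(P(4)/Q(4)) = (1/9)·log₂((1/9)/(1/6)) = -0.06500

D_KL(P||Q) = -0.13208 + 0.08703 + 0.30137 - 0.06500 = 0.19132 ≈ 0.1913 bits

D_KL(Q||P) = Σ Q(x) log₂(Q(x)/P(x))

Computing term by term:
  Q(1)·log₂(Q(1)/P(1)) = (1/4)·log₂((1/4)/(1/12)) = 0.39624
  Q(2)·log₂(Q(2)/P(2)) = (11/36)·log₂((11/36)/(13/36)) = -0.07364
  Q(3)·log₂(Q(3)/P(3)) = (5/18)·log₂((5/18)/(4/9)) = -0.18835
  Q(4)·log₂(Q(4)/P(4)) = (1/6)·log₂((1/6)/(1/9)) = 0.09749

D_KL(Q||P) = 0.39624 - 0.07364 - 0.18835 + 0.09749 = 0.23174 ≈ 0.2317 bits

These are NOT equal (difference: 0.0404 bits). KL divergence is asymmetric: D_KL(P||Q) ≠ D_KL(Q||P) in general.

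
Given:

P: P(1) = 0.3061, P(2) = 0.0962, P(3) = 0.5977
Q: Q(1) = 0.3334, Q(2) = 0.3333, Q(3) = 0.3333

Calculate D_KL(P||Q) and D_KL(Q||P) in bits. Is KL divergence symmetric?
D_KL(P||Q) = 0.2934 bits, D_KL(Q||P) = 0.3578 bits. No, KL divergence is not symmetric.

D_KL(P||Q) = Σ P(x) log₂(P(x)/Q(x))

Computing term by term:
  P(1)·log₂(P(1)/Q(1)) = 0.3061·log₂(0.3061/0.3334) = -0.03773
  P(2)·log₂(P(2)/Q(2)) = 0.0962·log₂(0.0962/0.3333) = -0.17246
  P(3)·log₂(P(3)/Q(3)) = 0.5977·log₂(0.5977/0.3333) = 0.50362

D_KL(P||Q) = -0.03773 - 0.17246 + 0.50362 = 0.29343 ≈ 0.2934 bits

D_KL(Q||P) = Σ Q(x) log₂(Q(x)/P(x))

Computing term by term:
  Q(1)·log₂(Q(1)/P(1)) = 0.3334·log₂(0.3334/0.3061) = 0.04109
  Q(2)·log₂(Q(2)/P(2)) = 0.3333·log₂(0.3333/0.0962) = 0.59751
  Q(3)·log₂(Q(3)/P(3)) = 0.3333·log₂(0.3333/0.5977) = -0.28084

D_KL(Q||P) = 0.04109 + 0.59751 - 0.28084 = 0.35776 ≈ 0.3578 bits

These are NOT equal (difference: 0.0644 bits). KL divergence is asymmetric: D_KL(P||Q) ≠ D_KL(Q||P) in general.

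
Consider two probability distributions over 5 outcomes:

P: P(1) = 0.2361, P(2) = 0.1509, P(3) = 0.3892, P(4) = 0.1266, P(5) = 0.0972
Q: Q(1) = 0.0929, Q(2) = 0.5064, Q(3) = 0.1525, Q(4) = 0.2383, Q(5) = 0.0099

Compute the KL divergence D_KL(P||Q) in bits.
0.7850 bits

D_KL(P||Q) = Σ P(x) log₂(P(x)/Q(x))

Computing term by term:
  P(1)·log₂(P(1)/Q(1)) = 0.2361·log₂(0.2361/0.0929) = 0.31771
  P(2)·log₂(P(2)/Q(2)) = 0.1509·log₂(0.1509/0.5064) = -0.26357
  P(3)·log₂(P(3)/Q(3)) = 0.3892·log₂(0.3892/0.1525) = 0.52608
  P(4)·log₂(P(4)/Q(4)) = 0.1266·log₂(0.1266/0.2383) = -0.11552
  P(5)·log₂(P(5)/Q(5)) = 0.0972·log₂(0.0972/0.0099) = 0.32032

D_KL(P||Q) = 0.31771 - 0.26357 + 0.52608 - 0.11552 + 0.32032 = 0.78502 ≈ 0.7850 bits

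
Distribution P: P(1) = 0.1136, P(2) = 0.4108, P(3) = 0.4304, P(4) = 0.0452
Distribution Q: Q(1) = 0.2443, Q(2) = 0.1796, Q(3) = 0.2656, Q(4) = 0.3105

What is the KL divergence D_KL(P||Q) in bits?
0.5389 bits

D_KL(P||Q) = Σ P(x) log₂(P(x)/Q(x))

Computing term by term:
  P(1)·log₂(P(1)/Q(1)) = 0.1136·log₂(0.1136/0.2443) = -0.12549
  P(2)·log₂(P(2)/Q(2)) = 0.4108·log₂(0.4108/0.1796) = 0.49035
  P(3)·log₂(P(3)/Q(3)) = 0.4304·log₂(0.4304/0.2656) = 0.29974
  P(4)·log₂(P(4)/Q(4)) = 0.0452·log₂(0.0452/0.3105) = -0.12566

D_KL(P||Q) = -0.12549 + 0.49035 + 0.29974 - 0.12566 = 0.53894 ≈ 0.5389 bits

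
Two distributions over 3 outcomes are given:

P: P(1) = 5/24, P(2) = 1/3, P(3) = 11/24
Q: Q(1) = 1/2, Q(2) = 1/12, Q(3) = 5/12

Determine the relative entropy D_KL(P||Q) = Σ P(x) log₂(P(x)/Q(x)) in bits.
0.4666 bits

D_KL(P||Q) = Σ P(x) log₂(P(x)/Q(x))

Computing term by term:
  P(1)·log₂(P(1)/Q(1)) = (5/24)·log₂((5/24)/(1/2)) = -0.26313
  P(2)·log₂(P(2)/Q(2)) = (1/3)·log₂((1/3)/(1/12)) = 0.66667
  P(3)·log₂(P(3)/Q(3)) = (11/24)·log₂((11/24)/(5/12)) = 0.06302

D_KL(P||Q) = -0.26313 + 0.66667 + 0.06302 = 0.46656 ≈ 0.4666 bits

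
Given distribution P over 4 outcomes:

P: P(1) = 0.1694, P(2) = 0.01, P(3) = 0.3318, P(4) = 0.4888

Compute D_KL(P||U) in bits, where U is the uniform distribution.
0.4668 bits

U(i) = 1/4 for all i

D_KL(P||U) = Σ P(x) log₂(P(x) / (1/4))
           = Σ P(x) log₂(P(x)) + log₂(4)
           = log₂(4) - H(P)

H(P) = -Σ P(x) log₂(P(x)):
  -P(1)·log₂(P(1)) = -(0.1694)·log₂(0.1694) = 0.43392
  -P(2)·log₂(P(2)) = -(0.01)·log₂(0.01) = 0.06644
  -P(3)·log₂(P(3)) = -(0.3318)·log₂(0.3318) = 0.52810
  -P(4)·log₂(P(4)) = -(0.4888)·log₂(0.4888) = 0.50478
H(P) = 0.43392 + 0.06644 + 0.52810 + 0.50478 = 1.53324 bits

log₂(4) = 2.00000 bits

D_KL(P||U) = 2.00000 - 1.53324 = 0.46676 ≈ 0.4668 bits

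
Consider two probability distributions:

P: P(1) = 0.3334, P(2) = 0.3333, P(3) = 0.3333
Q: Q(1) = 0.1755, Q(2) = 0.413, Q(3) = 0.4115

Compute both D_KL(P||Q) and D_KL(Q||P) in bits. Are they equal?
D_KL(P||Q) = 0.1042 bits, D_KL(Q||P) = 0.0904 bits. No, they are not equal.

D_KL(P||Q) = Σ P(x) log₂(P(x)/Q(x))

Computing term by term:
  P(1)·log₂(P(1)/Q(1)) = 0.3334·log₂(0.3334/0.1755) = 0.30866
  P(2)·log₂(P(2)/Q(2)) = 0.3333·log₂(0.3333/0.413) = -0.10310
  P(3)·log₂(P(3)/Q(3)) = 0.3333·log₂(0.3333/0.4115) = -0.10135

D_KL(P||Q) = 0.30866 - 0.10310 - 0.10135 = 0.10421 ≈ 0.1042 bits

D_KL(Q||P) = Σ Q(x) log₂(Q(x)/P(x))

Computing term by term:
  Q(1)·log₂(Q(1)/P(1)) = 0.1755·log₂(0.1755/0.3334) = -0.16247
  Q(2)·log₂(Q(2)/P(2)) = 0.413·log₂(0.413/0.3333) = 0.12775
  Q(3)·log₂(Q(3)/P(3)) = 0.4115·log₂(0.4115/0.3333) = 0.12513

D_KL(Q||P) = -0.16247 + 0.12775 + 0.12513 = 0.09041 ≈ 0.0904 bits

These are NOT equal (difference: 0.0138 bits). KL divergence is asymmetric: D_KL(P||Q) ≠ D_KL(Q||P) in general.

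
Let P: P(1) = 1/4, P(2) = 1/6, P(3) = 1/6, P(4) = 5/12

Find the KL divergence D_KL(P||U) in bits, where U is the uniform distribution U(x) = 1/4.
0.1121 bits

U(i) = 1/4 for all i

D_KL(P||U) = Σ P(x) log₂(P(x) / (1/4))
           = Σ P(x) log₂(P(x)) + log₂(4)
           = log₂(4) - H(P)

H(P) = -Σ P(x) log₂(P(x)):
  -P(1)·log₂(P(1)) = -(1/4)·log₂(1/4) = 0.50000
  -P(2)·log₂(P(2)) = -(1/6)·log₂(1/6) = 0.43083
  -P(3)·log₂(P(3)) = -(1/6)·log₂(1/6) = 0.43083
  -P(4)·log₂(P(4)) = -(5/12)·log₂(5/12) = 0.52626
H(P) = 0.50000 + 0.43083 + 0.43083 + 0.52626 = 1.88792 bits

log₂(4) = 2.00000 bits

D_KL(P||U) = 2.00000 - 1.88792 = 0.11208 ≈ 0.1121 bits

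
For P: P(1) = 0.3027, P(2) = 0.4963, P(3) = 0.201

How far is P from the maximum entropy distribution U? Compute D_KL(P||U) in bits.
0.0962 bits

U(i) = 1/3 for all i

D_KL(P||U) = Σ P(x) log₂(P(x) / (1/3))
           = Σ P(x) log₂(P(x)) + log₂(3)
           = log₂(3) - H(P)

H(P) = -Σ P(x) log₂(P(x)):
  -P(1)·log₂(P(1)) = -(0.3027)·log₂(0.3027) = 0.52187
  -P(2)·log₂(P(2)) = -(0.4963)·log₂(0.4963) = 0.50162
  -P(3)·log₂(P(3)) = -(0.201)·log₂(0.201) = 0.46526
H(P) = 0.52187 + 0.50162 + 0.46526 = 1.48875 bits

log₂(3) = 1.58496 bits

D_KL(P||U) = 1.58496 - 1.48875 = 0.09621 ≈ 0.0962 bits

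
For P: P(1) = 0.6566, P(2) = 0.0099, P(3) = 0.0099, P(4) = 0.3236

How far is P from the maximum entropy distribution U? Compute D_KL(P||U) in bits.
0.9429 bits

U(i) = 1/4 for all i

D_KL(P||U) = Σ P(x) log₂(P(x) / (1/4))
           = Σ P(x) log₂(P(x)) + log₂(4)
           = log₂(4) - H(P)

H(P) = -Σ P(x) log₂(P(x)):
  -P(1)·log₂(P(1)) = -(0.6566)·log₂(0.6566) = 0.39850
  -P(2)·log₂(P(2)) = -(0.0099)·log₂(0.0099) = 0.06592
  -P(3)·log₂(P(3)) = -(0.0099)·log₂(0.0099) = 0.06592
  -P(4)·log₂(P(4)) = -(0.3236)·log₂(0.3236) = 0.52673
H(P) = 0.39850 + 0.06592 + 0.06592 + 0.52673 = 1.05707 bits

log₂(4) = 2.00000 bits

D_KL(P||U) = 2.00000 - 1.05707 = 0.94293 ≈ 0.9429 bits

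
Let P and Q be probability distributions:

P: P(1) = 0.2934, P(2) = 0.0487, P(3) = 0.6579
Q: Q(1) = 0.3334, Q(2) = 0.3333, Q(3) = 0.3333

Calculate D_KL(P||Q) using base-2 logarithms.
0.4562 bits

D_KL(P||Q) = Σ P(x) log₂(P(x)/Q(x))

Computing term by term:
  P(1)·log₂(P(1)/Q(1)) = 0.2934·log₂(0.2934/0.3334) = -0.05410
  P(2)·log₂(P(2)/Q(2)) = 0.0487·log₂(0.0487/0.3333) = -0.13513
  P(3)·log₂(P(3)/Q(3)) = 0.6579·log₂(0.6579/0.3333) = 0.64543

D_KL(P||Q) = -0.05410 - 0.13513 + 0.64543 = 0.45620 ≈ 0.4562 bits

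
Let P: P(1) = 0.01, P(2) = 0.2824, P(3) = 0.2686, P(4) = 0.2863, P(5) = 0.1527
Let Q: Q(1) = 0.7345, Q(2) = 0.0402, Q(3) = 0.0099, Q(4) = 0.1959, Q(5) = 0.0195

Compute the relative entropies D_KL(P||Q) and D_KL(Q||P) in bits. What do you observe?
D_KL(P||Q) = 2.6214 bits, D_KL(Q||P) = 4.2276 bits. The two directions give different values (D_KL(Q||P) exceeds D_KL(P||Q) by 1.6062 bits): KL divergence is asymmetric.

D_KL(P||Q) = Σ P(x) log₂(P(x)/Q(x))

Computing term by term:
  P(1)·log₂(P(1)/Q(1)) = 0.01·log₂(0.01/0.7345) = -0.06199
  P(2)·log₂(P(2)/Q(2)) = 0.2824·log₂(0.2824/0.0402) = 0.79424
  P(3)·log₂(P(3)/Q(3)) = 0.2686·log₂(0.2686/0.0099) = 1.27904
  P(4)·log₂(P(4)/Q(4)) = 0.2863·log₂(0.2863/0.1959) = 0.15672
  P(5)·log₂(P(5)/Q(5)) = 0.1527·log₂(0.1527/0.0195) = 0.45339

D_KL(P||Q) = -0.06199 + 0.79424 + 1.27904 + 0.15672 + 0.45339 = 2.62140 ≈ 2.6214 bits

D_KL(Q||P) = Σ Q(x) log₂(Q(x)/P(x))

Computing term by term:
  Q(1)·log₂(Q(1)/P(1)) = 0.7345·log₂(0.7345/0.01) = 4.55294
  Q(2)·log₂(Q(2)/P(2)) = 0.0402·log₂(0.0402/0.2824) = -0.11306
  Q(3)·log₂(Q(3)/P(3)) = 0.0099·log₂(0.0099/0.2686) = -0.04714
  Q(4)·log₂(Q(4)/P(4)) = 0.1959·log₂(0.1959/0.2863) = -0.10724
  Q(5)·log₂(Q(5)/P(5)) = 0.0195·log₂(0.0195/0.1527) = -0.05790

D_KL(Q||P) = 4.55294 - 0.11306 - 0.04714 - 0.10724 - 0.05790 = 4.22760 ≈ 4.2276 bits

These are NOT equal (difference: 1.6062 bits). KL divergence is asymmetric: D_KL(P||Q) ≠ D_KL(Q||P) in general.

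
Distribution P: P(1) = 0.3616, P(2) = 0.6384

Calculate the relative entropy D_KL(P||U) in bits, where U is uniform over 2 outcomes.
0.0560 bits

U(i) = 1/2 for all i

D_KL(P||U) = Σ P(x) log₂(P(x) / (1/2))
           = Σ P(x) log₂(P(x)) + log₂(2)
           = log₂(2) - H(P)

H(P) = -Σ P(x) log₂(P(x)):
  -P(1)·log₂(P(1)) = -(0.3616)·log₂(0.3616) = 0.53066
  -P(2)·log₂(P(2)) = -(0.6384)·log₂(0.6384) = 0.41334
H(P) = 0.53066 + 0.41334 = 0.94400 bits

log₂(2) = 1.00000 bits

D_KL(P||U) = 1.00000 - 0.94400 = 0.05600 ≈ 0.0560 bits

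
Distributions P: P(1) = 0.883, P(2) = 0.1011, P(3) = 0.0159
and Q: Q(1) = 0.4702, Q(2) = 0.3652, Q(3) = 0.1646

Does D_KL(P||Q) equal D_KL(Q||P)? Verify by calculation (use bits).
D_KL(P||Q) = 0.5618 bits, D_KL(Q||P) = 0.8042 bits. No — D_KL(P||Q) ≠ D_KL(Q||P) for this pair.

D_KL(P||Q) = Σ P(x) log₂(P(x)/Q(x))

Computing term by term:
  P(1)·log₂(P(1)/Q(1)) = 0.883·log₂(0.883/0.4702) = 0.80277
  P(2)·log₂(P(2)/Q(2)) = 0.1011·log₂(0.1011/0.3652) = -0.18733
  P(3)·log₂(P(3)/Q(3)) = 0.0159·log₂(0.0159/0.1646) = -0.05361

D_KL(P||Q) = 0.80277 - 0.18733 - 0.05361 = 0.56183 ≈ 0.5618 bits

D_KL(Q||P) = Σ Q(x) log₂(Q(x)/P(x))

Computing term by term:
  Q(1)·log₂(Q(1)/P(1)) = 0.4702·log₂(0.4702/0.883) = -0.42748
  Q(2)·log₂(Q(2)/P(2)) = 0.3652·log₂(0.3652/0.1011) = 0.67668
  Q(3)·log₂(Q(3)/P(3)) = 0.1646·log₂(0.1646/0.0159) = 0.55501

D_KL(Q||P) = -0.42748 + 0.67668 + 0.55501 = 0.80421 ≈ 0.8042 bits

These are NOT equal (difference: 0.2424 bits). KL divergence is asymmetric: D_KL(P||Q) ≠ D_KL(Q||P) in general.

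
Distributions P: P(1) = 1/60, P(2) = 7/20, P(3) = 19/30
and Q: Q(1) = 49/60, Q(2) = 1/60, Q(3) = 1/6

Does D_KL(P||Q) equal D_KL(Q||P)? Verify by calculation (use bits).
D_KL(P||Q) = 2.6635 bits, D_KL(Q||P) = 4.1911 bits. No — D_KL(P||Q) ≠ D_KL(Q||P) for this pair.

D_KL(P||Q) = Σ P(x) log₂(P(x)/Q(x))

Computing term by term:
  P(1)·log₂(P(1)/Q(1)) = (1/60)·log₂((1/60)/(49/60)) = -0.09358
  P(2)·log₂(P(2)/Q(2)) = (7/20)·log₂((7/20)/(1/60)) = 1.53731
  P(3)·log₂(P(3)/Q(3)) = (19/30)·log₂((19/30)/(1/6)) = 1.21980

D_KL(P||Q) = -0.09358 + 1.53731 + 1.21980 = 2.66353 ≈ 2.6635 bits

D_KL(Q||P) = Σ Q(x) log₂(Q(x)/P(x))

Computing term by term:
  Q(1)·log₂(Q(1)/P(1)) = (49/60)·log₂((49/60)/(1/60)) = 4.58535
  Q(2)·log₂(Q(2)/P(2)) = (1/60)·log₂((1/60)/(7/20)) = -0.07321
  Q(3)·log₂(Q(3)/P(3)) = (1/6)·log₂((1/6)/(19/30)) = -0.32100

D_KL(Q||P) = 4.58535 - 0.07321 - 0.32100 = 4.19114 ≈ 4.1911 bits

These are NOT equal (difference: 1.5276 bits). KL divergence is asymmetric: D_KL(P||Q) ≠ D_KL(Q||P) in general.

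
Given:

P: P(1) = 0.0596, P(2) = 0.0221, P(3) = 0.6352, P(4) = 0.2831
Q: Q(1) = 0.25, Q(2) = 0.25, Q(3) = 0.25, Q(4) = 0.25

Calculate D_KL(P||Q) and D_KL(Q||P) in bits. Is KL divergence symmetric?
D_KL(P||Q) = 0.7047 bits, D_KL(Q||P) = 1.0109 bits. No, KL divergence is not symmetric.

D_KL(P||Q) = Σ P(x) log₂(P(x)/Q(x))

Computing term by term:
  P(1)·log₂(P(1)/Q(1)) = 0.0596·log₂(0.0596/0.25) = -0.12329
  P(2)·log₂(P(2)/Q(2)) = 0.0221·log₂(0.0221/0.25) = -0.07735
  P(3)·log₂(P(3)/Q(3)) = 0.6352·log₂(0.6352/0.25) = 0.85452
  P(4)·log₂(P(4)/Q(4)) = 0.2831·log₂(0.2831/0.25) = 0.05078

D_KL(P||Q) = -0.12329 - 0.07735 + 0.85452 + 0.05078 = 0.70466 ≈ 0.7047 bits

D_KL(Q||P) = Σ Q(x) log₂(Q(x)/P(x))

Computing term by term:
  Q(1)·log₂(Q(1)/P(1)) = 0.25·log₂(0.25/0.0596) = 0.51714
  Q(2)·log₂(Q(2)/P(2)) = 0.25·log₂(0.25/0.0221) = 0.87495
  Q(3)·log₂(Q(3)/P(3)) = 0.25·log₂(0.25/0.6352) = -0.33632
  Q(4)·log₂(Q(4)/P(4)) = 0.25·log₂(0.25/0.2831) = -0.04485

D_KL(Q||P) = 0.51714 + 0.87495 - 0.33632 - 0.04485 = 1.01092 ≈ 1.0109 bits

These are NOT equal (difference: 0.3062 bits). KL divergence is asymmetric: D_KL(P||Q) ≠ D_KL(Q||P) in general.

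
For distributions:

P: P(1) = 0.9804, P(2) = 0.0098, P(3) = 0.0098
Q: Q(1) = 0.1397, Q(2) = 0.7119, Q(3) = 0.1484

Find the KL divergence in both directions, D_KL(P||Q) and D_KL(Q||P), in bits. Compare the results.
D_KL(P||Q) = 2.6569 bits, D_KL(Q||P) = 4.5906 bits. D_KL(Q||P) is larger than D_KL(P||Q) by 1.9337 bits; the two directions differ.

D_KL(P||Q) = Σ P(x) log₂(P(x)/Q(x))

Computing term by term:
  P(1)·log₂(P(1)/Q(1)) = 0.9804·log₂(0.9804/0.1397) = 2.75594
  P(2)·log₂(P(2)/Q(2)) = 0.0098·log₂(0.0098/0.7119) = -0.06059
  P(3)·log₂(P(3)/Q(3)) = 0.0098·log₂(0.0098/0.1484) = -0.03842

D_KL(P||Q) = 2.75594 - 0.06059 - 0.03842 = 2.65693 ≈ 2.6569 bits

D_KL(Q||P) = Σ Q(x) log₂(Q(x)/P(x))

Computing term by term:
  Q(1)·log₂(Q(1)/P(1)) = 0.1397·log₂(0.1397/0.9804) = -0.39270
  Q(2)·log₂(Q(2)/P(2)) = 0.7119·log₂(0.7119/0.0098) = 4.40150
  Q(3)·log₂(Q(3)/P(3)) = 0.1484·log₂(0.1484/0.0098) = 0.58181

D_KL(Q||P) = -0.39270 + 4.40150 + 0.58181 = 4.59061 ≈ 4.5906 bits

These are NOT equal (difference: 1.9337 bits). KL divergence is asymmetric: D_KL(P||Q) ≠ D_KL(Q||P) in general.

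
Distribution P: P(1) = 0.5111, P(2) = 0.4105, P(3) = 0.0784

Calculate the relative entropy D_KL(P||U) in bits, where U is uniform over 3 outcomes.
0.2748 bits

U(i) = 1/3 for all i

D_KL(P||U) = Σ P(x) log₂(P(x) / (1/3))
           = Σ P(x) log₂(P(x)) + log₂(3)
           = log₂(3) - H(P)

H(P) = -Σ P(x) log₂(P(x)):
  -P(1)·log₂(P(1)) = -(0.5111)·log₂(0.5111) = 0.49491
  -P(2)·log₂(P(2)) = -(0.4105)·log₂(0.4105) = 0.52731
  -P(3)·log₂(P(3)) = -(0.0784)·log₂(0.0784) = 0.28796
H(P) = 0.49491 + 0.52731 + 0.28796 = 1.31018 bits

log₂(3) = 1.58496 bits

D_KL(P||U) = 1.58496 - 1.31018 = 0.27478 ≈ 0.2748 bits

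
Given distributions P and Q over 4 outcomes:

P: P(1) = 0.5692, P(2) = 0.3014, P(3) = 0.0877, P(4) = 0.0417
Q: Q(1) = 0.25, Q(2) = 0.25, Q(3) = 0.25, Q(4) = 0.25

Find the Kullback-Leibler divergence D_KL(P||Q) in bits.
0.5167 bits

D_KL(P||Q) = Σ P(x) log₂(P(x)/Q(x))

Computing term by term:
  P(1)·log₂(P(1)/Q(1)) = 0.5692·log₂(0.5692/0.25) = 0.67564
  P(2)·log₂(P(2)/Q(2)) = 0.3014·log₂(0.3014/0.25) = 0.08130
  P(3)·log₂(P(3)/Q(3)) = 0.0877·log₂(0.0877/0.25) = -0.13254
  P(4)·log₂(P(4)/Q(4)) = 0.0417·log₂(0.0417/0.25) = -0.10774

D_KL(P||Q) = 0.67564 + 0.08130 - 0.13254 - 0.10774 = 0.51666 ≈ 0.5167 bits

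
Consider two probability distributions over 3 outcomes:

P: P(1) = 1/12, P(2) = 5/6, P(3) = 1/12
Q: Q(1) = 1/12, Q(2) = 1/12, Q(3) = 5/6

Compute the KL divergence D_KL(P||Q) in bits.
2.4914 bits

D_KL(P||Q) = Σ P(x) log₂(P(x)/Q(x))

Computing term by term:
  P(1)·log₂(P(1)/Q(1)) = (1/12)·log₂((1/12)/(1/12)) = 0.00000
  P(2)·log₂(P(2)/Q(2)) = (5/6)·log₂((5/6)/(1/12)) = 2.76827
  P(3)·log₂(P(3)/Q(3)) = (1/12)·log₂((1/12)/(5/6)) = -0.27683

D_KL(P||Q) = 0.00000 + 2.76827 - 0.27683 = 2.49144 ≈ 2.4914 bits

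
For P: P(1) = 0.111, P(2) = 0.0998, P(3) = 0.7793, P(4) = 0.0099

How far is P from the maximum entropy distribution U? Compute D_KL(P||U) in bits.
0.9699 bits

U(i) = 1/4 for all i

D_KL(P||U) = Σ P(x) log₂(P(x) / (1/4))
           = Σ P(x) log₂(P(x)) + log₂(4)
           = log₂(4) - H(P)

H(P) = -Σ P(x) log₂(P(x)):
  -P(1)·log₂(P(1)) = -(0.111)·log₂(0.111) = 0.35202
  -P(2)·log₂(P(2)) = -(0.0998)·log₂(0.0998) = 0.33182
  -P(3)·log₂(P(3)) = -(0.7793)·log₂(0.7793) = 0.28035
  -P(4)·log₂(P(4)) = -(0.0099)·log₂(0.0099) = 0.06592
H(P) = 0.35202 + 0.33182 + 0.28035 + 0.06592 = 1.03011 bits

log₂(4) = 2.00000 bits

D_KL(P||U) = 2.00000 - 1.03011 = 0.96989 ≈ 0.9699 bits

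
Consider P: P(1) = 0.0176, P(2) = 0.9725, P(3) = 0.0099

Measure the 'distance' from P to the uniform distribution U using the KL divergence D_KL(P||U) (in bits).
1.3773 bits

U(i) = 1/3 for all i

D_KL(P||U) = Σ P(x) log₂(P(x) / (1/3))
           = Σ P(x) log₂(P(x)) + log₂(3)
           = log₂(3) - H(P)

H(P) = -Σ P(x) log₂(P(x)):
  -P(1)·log₂(P(1)) = -(0.0176)·log₂(0.0176) = 0.10258
  -P(2)·log₂(P(2)) = -(0.9725)·log₂(0.9725) = 0.03912
  -P(3)·log₂(P(3)) = -(0.0099)·log₂(0.0099) = 0.06592
H(P) = 0.10258 + 0.03912 + 0.06592 = 0.20762 bits

log₂(3) = 1.58496 bits

D_KL(P||U) = 1.58496 - 0.20762 = 1.37734 ≈ 1.3773 bits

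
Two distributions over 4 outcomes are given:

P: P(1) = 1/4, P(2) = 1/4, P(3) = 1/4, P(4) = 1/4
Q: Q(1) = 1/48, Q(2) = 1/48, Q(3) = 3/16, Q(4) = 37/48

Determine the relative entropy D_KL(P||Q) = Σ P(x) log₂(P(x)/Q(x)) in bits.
1.4901 bits

D_KL(P||Q) = Σ P(x) log₂(P(x)/Q(x))

Computing term by term:
  P(1)·log₂(P(1)/Q(1)) = (1/4)·log₂((1/4)/(1/48)) = 0.89624
  P(2)·log₂(P(2)/Q(2)) = (1/4)·log₂((1/4)/(1/48)) = 0.89624
  P(3)·log₂(P(3)/Q(3)) = (1/4)·log₂((1/4)/(3/16)) = 0.10376
  P(4)·log₂(P(4)/Q(4)) = (1/4)·log₂((1/4)/(37/48)) = -0.40612

D_KL(P||Q) = 0.89624 + 0.89624 + 0.10376 - 0.40612 = 1.49012 ≈ 1.4901 bits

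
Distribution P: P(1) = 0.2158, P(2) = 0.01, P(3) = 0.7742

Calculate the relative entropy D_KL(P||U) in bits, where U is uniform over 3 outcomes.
0.7553 bits

U(i) = 1/3 for all i

D_KL(P||U) = Σ P(x) log₂(P(x) / (1/3))
           = Σ P(x) log₂(P(x)) + log₂(3)
           = log₂(3) - H(P)

H(P) = -Σ P(x) log₂(P(x)):
  -P(1)·log₂(P(1)) = -(0.2158)·log₂(0.2158) = 0.47740
  -P(2)·log₂(P(2)) = -(0.01)·log₂(0.01) = 0.06644
  -P(3)·log₂(P(3)) = -(0.7742)·log₂(0.7742) = 0.28585
H(P) = 0.47740 + 0.06644 + 0.28585 = 0.82969 bits

log₂(3) = 1.58496 bits

D_KL(P||U) = 1.58496 - 0.82969 = 0.75527 ≈ 0.7553 bits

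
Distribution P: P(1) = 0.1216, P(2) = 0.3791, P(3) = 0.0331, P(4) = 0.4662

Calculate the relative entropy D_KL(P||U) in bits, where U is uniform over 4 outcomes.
0.4238 bits

U(i) = 1/4 for all i

D_KL(P||U) = Σ P(x) log₂(P(x) / (1/4))
           = Σ P(x) log₂(P(x)) + log₂(4)
           = log₂(4) - H(P)

H(P) = -Σ P(x) log₂(P(x)):
  -P(1)·log₂(P(1)) = -(0.1216)·log₂(0.1216) = 0.36964
  -P(2)·log₂(P(2)) = -(0.3791)·log₂(0.3791) = 0.53049
  -P(3)·log₂(P(3)) = -(0.0331)·log₂(0.0331) = 0.16275
  -P(4)·log₂(P(4)) = -(0.4662)·log₂(0.4662) = 0.51328
H(P) = 0.36964 + 0.53049 + 0.16275 + 0.51328 = 1.57616 bits

log₂(4) = 2.00000 bits

D_KL(P||U) = 2.00000 - 1.57616 = 0.42384 ≈ 0.4238 bits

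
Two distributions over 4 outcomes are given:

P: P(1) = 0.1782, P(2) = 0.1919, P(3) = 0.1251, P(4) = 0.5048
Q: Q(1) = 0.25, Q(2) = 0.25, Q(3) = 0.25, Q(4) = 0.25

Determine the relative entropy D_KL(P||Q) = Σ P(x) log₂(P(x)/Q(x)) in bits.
0.2265 bits

D_KL(P||Q) = Σ P(x) log₂(P(x)/Q(x))

Computing term by term:
  P(1)·log₂(P(1)/Q(1)) = 0.1782·log₂(0.1782/0.25) = -0.08704
  P(2)·log₂(P(2)/Q(2)) = 0.1919·log₂(0.1919/0.25) = -0.07322
  P(3)·log₂(P(3)/Q(3)) = 0.1251·log₂(0.1251/0.25) = -0.12496
  P(4)·log₂(P(4)/Q(4)) = 0.5048·log₂(0.5048/0.25) = 0.51176

D_KL(P||Q) = -0.08704 - 0.07322 - 0.12496 + 0.51176 = 0.22654 ≈ 0.2265 bits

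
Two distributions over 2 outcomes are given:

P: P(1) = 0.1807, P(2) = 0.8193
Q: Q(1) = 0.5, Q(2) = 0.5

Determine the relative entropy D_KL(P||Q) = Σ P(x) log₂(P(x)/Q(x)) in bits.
0.3184 bits

D_KL(P||Q) = Σ P(x) log₂(P(x)/Q(x))

Computing term by term:
  P(1)·log₂(P(1)/Q(1)) = 0.1807·log₂(0.1807/0.5) = -0.26533
  P(2)·log₂(P(2)/Q(2)) = 0.8193·log₂(0.8193/0.5) = 0.58372

D_KL(P||Q) = -0.26533 + 0.58372 = 0.31839 ≈ 0.3184 bits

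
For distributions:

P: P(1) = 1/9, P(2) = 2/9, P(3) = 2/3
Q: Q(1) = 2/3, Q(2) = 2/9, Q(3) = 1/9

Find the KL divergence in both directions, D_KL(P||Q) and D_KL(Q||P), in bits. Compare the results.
D_KL(P||Q) = 1.4361 bits, D_KL(Q||P) = 1.4361 bits. The two directions give exactly the same value for this pair.

D_KL(P||Q) = Σ P(x) log₂(P(x)/Q(x))

Computing term by term:
  P(1)·log₂(P(1)/Q(1)) = (1/9)·log₂((1/9)/(2/3)) = -0.28722
  P(2)·log₂(P(2)/Q(2)) = (2/9)·log₂((2/9)/(2/9)) = 0.00000
  P(3)·log₂(P(3)/Q(3)) = (2/3)·log₂((2/3)/(1/9)) = 1.72331

D_KL(P||Q) = -0.28722 + 0.00000 + 1.72331 = 1.43609 ≈ 1.4361 bits

D_KL(Q||P) = Σ Q(x) log₂(Q(x)/P(x))

Computing term by term:
  Q(1)·log₂(Q(1)/P(1)) = (2/3)·log₂((2/3)/(1/9)) = 1.72331
  Q(2)·log₂(Q(2)/P(2)) = (2/9)·log₂((2/9)/(2/9)) = 0.00000
  Q(3)·log₂(Q(3)/P(3)) = (1/9)·log₂((1/9)/(2/3)) = -0.28722

D_KL(Q||P) = 1.72331 + 0.00000 - 0.28722 = 1.43609 ≈ 1.4361 bits

These ARE equal here. Q is P with outcomes relabeled (Q(1) = P(3), Q(3) = P(1)) by a relabeling that is its own inverse, so the two sums contain exactly the same terms in a different order. This is a special case — KL divergence is not symmetric in general: D_KL(P||Q) ≠ D_KL(Q||P) for most P, Q.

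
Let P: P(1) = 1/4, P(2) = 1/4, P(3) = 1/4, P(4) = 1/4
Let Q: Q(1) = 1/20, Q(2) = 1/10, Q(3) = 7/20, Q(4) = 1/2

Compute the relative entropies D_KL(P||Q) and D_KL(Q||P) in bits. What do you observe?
D_KL(P||Q) = 0.5396 bits, D_KL(Q||P) = 0.4216 bits. The two directions give different values (D_KL(P||Q) exceeds D_KL(Q||P) by 0.1180 bits): KL divergence is asymmetric.

D_KL(P||Q) = Σ P(x) log₂(P(x)/Q(x))

Computing term by term:
  P(1)·log₂(P(1)/Q(1)) = (1/4)·log₂((1/4)/(1/20)) = 0.58048
  P(2)·log₂(P(2)/Q(2)) = (1/4)·log₂((1/4)/(1/10)) = 0.33048
  P(3)·log₂(P(3)/Q(3)) = (1/4)·log₂((1/4)/(7/20)) = -0.12136
  P(4)·log₂(P(4)/Q(4)) = (1/4)·log₂((1/4)/(1/2)) = -0.25000

D_KL(P||Q) = 0.58048 + 0.33048 - 0.12136 - 0.25000 = 0.53960 ≈ 0.5396 bits

D_KL(Q||P) = Σ Q(x) log₂(Q(x)/P(x))

Computing term by term:
  Q(1)·log₂(Q(1)/P(1)) = (1/20)·log₂((1/20)/(1/4)) = -0.11610
  Q(2)·log₂(Q(2)/P(2)) = (1/10)·log₂((1/10)/(1/4)) = -0.13219
  Q(3)·log₂(Q(3)/P(3)) = (7/20)·log₂((7/20)/(1/4)) = 0.16990
  Q(4)·log₂(Q(4)/P(4)) = (1/2)·log₂((1/2)/(1/4)) = 0.50000

D_KL(Q||P) = -0.11610 - 0.13219 + 0.16990 + 0.50000 = 0.42161 ≈ 0.4216 bits

These are NOT equal (difference: 0.1180 bits). KL divergence is asymmetric: D_KL(P||Q) ≠ D_KL(Q||P) in general.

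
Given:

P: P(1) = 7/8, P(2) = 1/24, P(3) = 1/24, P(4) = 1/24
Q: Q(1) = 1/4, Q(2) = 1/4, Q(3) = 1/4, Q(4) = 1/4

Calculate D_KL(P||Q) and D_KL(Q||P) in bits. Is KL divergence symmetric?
D_KL(P||Q) = 1.2583 bits, D_KL(Q||P) = 1.4869 bits. No, KL divergence is not symmetric.

D_KL(P||Q) = Σ P(x) log₂(P(x)/Q(x))

Computing term by term:
  P(1)·log₂(P(1)/Q(1)) = (7/8)·log₂((7/8)/(1/4)) = 1.58144
  P(2)·log₂(P(2)/Q(2)) = (1/24)·log₂((1/24)/(1/4)) = -0.10771
  P(3)·log₂(P(3)/Q(3)) = (1/24)·log₂((1/24)/(1/4)) = -0.10771
  P(4)·log₂(P(4)/Q(4)) = (1/24)·log₂((1/24)/(1/4)) = -0.10771

D_KL(P||Q) = 1.58144 - 0.10771 - 0.10771 - 0.10771 = 1.25831 ≈ 1.2583 bits

D_KL(Q||P) = Σ Q(x) log₂(Q(x)/P(x))

Computing term by term:
  Q(1)·log₂(Q(1)/P(1)) = (1/4)·log₂((1/4)/(7/8)) = -0.45184
  Q(2)·log₂(Q(2)/P(2)) = (1/4)·log₂((1/4)/(1/24)) = 0.64624
  Q(3)·log₂(Q(3)/P(3)) = (1/4)·log₂((1/4)/(1/24)) = 0.64624
  Q(4)·log₂(Q(4)/P(4)) = (1/4)·log₂((1/4)/(1/24)) = 0.64624

D_KL(Q||P) = -0.45184 + 0.64624 + 0.64624 + 0.64624 = 1.48688 ≈ 1.4869 bits

These are NOT equal (difference: 0.2286 bits). KL divergence is asymmetric: D_KL(P||Q) ≠ D_KL(Q||P) in general.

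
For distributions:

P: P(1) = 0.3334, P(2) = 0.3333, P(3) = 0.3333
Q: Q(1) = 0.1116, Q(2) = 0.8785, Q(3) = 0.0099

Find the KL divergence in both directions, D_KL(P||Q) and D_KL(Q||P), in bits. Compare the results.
D_KL(P||Q) = 1.7513 bits, D_KL(Q||P) = 1.0019 bits. D_KL(P||Q) is larger than D_KL(Q||P) by 0.7494 bits; the two directions differ.

D_KL(P||Q) = Σ P(x) log₂(P(x)/Q(x))

Computing term by term:
  P(1)·log₂(P(1)/Q(1)) = 0.3334·log₂(0.3334/0.1116) = 0.52641
  P(2)·log₂(P(2)/Q(2)) = 0.3333·log₂(0.3333/0.8785) = -0.46603
  P(3)·log₂(P(3)/Q(3)) = 0.3333·log₂(0.3333/0.0099) = 1.69091

D_KL(P||Q) = 0.52641 - 0.46603 + 1.69091 = 1.75129 ≈ 1.7513 bits

D_KL(Q||P) = Σ Q(x) log₂(Q(x)/P(x))

Computing term by term:
  Q(1)·log₂(Q(1)/P(1)) = 0.1116·log₂(0.1116/0.3334) = -0.17621
  Q(2)·log₂(Q(2)/P(2)) = 0.8785·log₂(0.8785/0.3333) = 1.22834
  Q(3)·log₂(Q(3)/P(3)) = 0.0099·log₂(0.0099/0.3333) = -0.05023

D_KL(Q||P) = -0.17621 + 1.22834 - 0.05023 = 1.00190 ≈ 1.0019 bits

These are NOT equal (difference: 0.7494 bits). KL divergence is asymmetric: D_KL(P||Q) ≠ D_KL(Q||P) in general.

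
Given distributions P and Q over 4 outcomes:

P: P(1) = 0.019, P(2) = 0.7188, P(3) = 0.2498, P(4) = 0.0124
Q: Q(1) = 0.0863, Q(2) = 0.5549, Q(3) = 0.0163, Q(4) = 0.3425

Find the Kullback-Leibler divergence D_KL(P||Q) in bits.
1.1512 bits

D_KL(P||Q) = Σ P(x) log₂(P(x)/Q(x))

Computing term by term:
  P(1)·log₂(P(1)/Q(1)) = 0.019·log₂(0.019/0.0863) = -0.04148
  P(2)·log₂(P(2)/Q(2)) = 0.7188·log₂(0.7188/0.5549) = 0.26837
  P(3)·log₂(P(3)/Q(3)) = 0.2498·log₂(0.2498/0.0163) = 0.98367
  P(4)·log₂(P(4)/Q(4)) = 0.0124·log₂(0.0124/0.3425) = -0.05937

D_KL(P||Q) = -0.04148 + 0.26837 + 0.98367 - 0.05937 = 1.15119 ≈ 1.1512 bits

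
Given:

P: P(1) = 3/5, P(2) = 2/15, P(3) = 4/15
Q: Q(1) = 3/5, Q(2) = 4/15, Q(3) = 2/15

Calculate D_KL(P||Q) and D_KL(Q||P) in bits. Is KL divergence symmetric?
D_KL(P||Q) = 0.1333 bits, D_KL(Q||P) = 0.1333 bits. The two values coincide for this particular pair, but no — KL divergence is not symmetric in general.

D_KL(P||Q) = Σ P(x) log₂(P(x)/Q(x))

Computing term by term:
  P(1)·log₂(P(1)/Q(1)) = (3/5)·log₂((3/5)/(3/5)) = 0.00000
  P(2)·log₂(P(2)/Q(2)) = (2/15)·log₂((2/15)/(4/15)) = -0.13333
  P(3)·log₂(P(3)/Q(3)) = (4/15)·log₂((4/15)/(2/15)) = 0.26667

D_KL(P||Q) = 0.00000 - 0.13333 + 0.26667 = 0.13334 ≈ 0.1333 bits

D_KL(Q||P) = Σ Q(x) log₂(Q(x)/P(x))

Computing term by term:
  Q(1)·log₂(Q(1)/P(1)) = (3/5)·log₂((3/5)/(3/5)) = 0.00000
  Q(2)·log₂(Q(2)/P(2)) = (4/15)·log₂((4/15)/(2/15)) = 0.26667
  Q(3)·log₂(Q(3)/P(3)) = (2/15)·log₂((2/15)/(4/15)) = -0.13333

D_KL(Q||P) = 0.00000 + 0.26667 - 0.13333 = 0.13334 ≈ 0.1333 bits

These ARE equal here. Q is P with outcomes relabeled (Q(2) = P(3), Q(3) = P(2)) by a relabeling that is its own inverse, so the two sums contain exactly the same terms in a different order. This is a special case — KL divergence is not symmetric in general: D_KL(P||Q) ≠ D_KL(Q||P) for most P, Q.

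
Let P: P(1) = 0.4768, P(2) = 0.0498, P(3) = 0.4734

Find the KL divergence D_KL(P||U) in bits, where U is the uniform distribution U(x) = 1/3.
0.3492 bits

U(i) = 1/3 for all i

D_KL(P||U) = Σ P(x) log₂(P(x) / (1/3))
           = Σ P(x) log₂(P(x)) + log₂(3)
           = log₂(3) - H(P)

H(P) = -Σ P(x) log₂(P(x)):
  -P(1)·log₂(P(1)) = -(0.4768)·log₂(0.4768) = 0.50948
  -P(2)·log₂(P(2)) = -(0.0498)·log₂(0.0498) = 0.21552
  -P(3)·log₂(P(3)) = -(0.4734)·log₂(0.4734) = 0.51074
H(P) = 0.50948 + 0.21552 + 0.51074 = 1.23574 bits

log₂(3) = 1.58496 bits

D_KL(P||U) = 1.58496 - 1.23574 = 0.34922 ≈ 0.3492 bits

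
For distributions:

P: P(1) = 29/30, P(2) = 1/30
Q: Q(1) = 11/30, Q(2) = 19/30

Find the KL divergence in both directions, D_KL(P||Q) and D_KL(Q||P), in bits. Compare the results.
D_KL(P||Q) = 1.2103 bits, D_KL(Q||P) = 2.1776 bits. D_KL(Q||P) is larger than D_KL(P||Q) by 0.9673 bits; the two directions differ.

D_KL(P||Q) = Σ P(x) log₂(P(x)/Q(x))

Computing term by term:
  P(1)·log₂(P(1)/Q(1)) = (29/30)·log₂((29/30)/(11/30)) = 1.35193
  P(2)·log₂(P(2)/Q(2)) = (1/30)·log₂((1/30)/(19/30)) = -0.14160

D_KL(P||Q) = 1.35193 - 0.14160 = 1.21033 ≈ 1.2103 bits

D_KL(Q||P) = Σ Q(x) log₂(Q(x)/P(x))

Computing term by term:
  Q(1)·log₂(Q(1)/P(1)) = (11/30)·log₂((11/30)/(29/30)) = -0.51280
  Q(2)·log₂(Q(2)/P(2)) = (19/30)·log₂((19/30)/(1/30)) = 2.69035

D_KL(Q||P) = -0.51280 + 2.69035 = 2.17755 ≈ 2.1776 bits

These are NOT equal (difference: 0.9673 bits). KL divergence is asymmetric: D_KL(P||Q) ≠ D_KL(Q||P) in general.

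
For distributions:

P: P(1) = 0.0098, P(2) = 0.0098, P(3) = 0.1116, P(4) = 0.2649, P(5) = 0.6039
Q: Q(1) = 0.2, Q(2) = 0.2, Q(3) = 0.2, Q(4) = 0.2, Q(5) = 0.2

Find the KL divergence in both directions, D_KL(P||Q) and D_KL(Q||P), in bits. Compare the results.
D_KL(P||Q) = 0.8910 bits, D_KL(Q||P) = 1.5088 bits. D_KL(Q||P) is larger than D_KL(P||Q) by 0.6178 bits; the two directions differ.

D_KL(P||Q) = Σ P(x) log₂(P(x)/Q(x))

Computing term by term:
  P(1)·log₂(P(1)/Q(1)) = 0.0098·log₂(0.0098/0.2) = -0.04264
  P(2)·log₂(P(2)/Q(2)) = 0.0098·log₂(0.0098/0.2) = -0.04264
  P(3)·log₂(P(3)/Q(3)) = 0.1116·log₂(0.1116/0.2) = -0.09393
  P(4)·log₂(P(4)/Q(4)) = 0.2649·log₂(0.2649/0.2) = 0.10740
  P(5)·log₂(P(5)/Q(5)) = 0.6039·log₂(0.6039/0.2) = 0.96280

D_KL(P||Q) = -0.04264 - 0.04264 - 0.09393 + 0.10740 + 0.96280 = 0.89099 ≈ 0.8910 bits

D_KL(Q||P) = Σ Q(x) log₂(Q(x)/P(x))

Computing term by term:
  Q(1)·log₂(Q(1)/P(1)) = 0.2·log₂(0.2/0.0098) = 0.87021
  Q(2)·log₂(Q(2)/P(2)) = 0.2·log₂(0.2/0.0098) = 0.87021
  Q(3)·log₂(Q(3)/P(3)) = 0.2·log₂(0.2/0.1116) = 0.16833
  Q(4)·log₂(Q(4)/P(4)) = 0.2·log₂(0.2/0.2649) = -0.08109
  Q(5)·log₂(Q(5)/P(5)) = 0.2·log₂(0.2/0.6039) = -0.31886

D_KL(Q||P) = 0.87021 + 0.87021 + 0.16833 - 0.08109 - 0.31886 = 1.50880 ≈ 1.5088 bits

These are NOT equal (difference: 0.6178 bits). KL divergence is asymmetric: D_KL(P||Q) ≠ D_KL(Q||P) in general.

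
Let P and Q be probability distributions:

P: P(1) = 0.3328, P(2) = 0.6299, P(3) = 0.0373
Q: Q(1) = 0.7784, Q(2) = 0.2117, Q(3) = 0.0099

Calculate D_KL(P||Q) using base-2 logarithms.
0.6543 bits

D_KL(P||Q) = Σ P(x) log₂(P(x)/Q(x))

Computing term by term:
  P(1)·log₂(P(1)/Q(1)) = 0.3328·log₂(0.3328/0.7784) = -0.40796
  P(2)·log₂(P(2)/Q(2)) = 0.6299·log₂(0.6299/0.2117) = 0.99090
  P(3)·log₂(P(3)/Q(3)) = 0.0373·log₂(0.0373/0.0099) = 0.07138

D_KL(P||Q) = -0.40796 + 0.99090 + 0.07138 = 0.65432 ≈ 0.6543 bits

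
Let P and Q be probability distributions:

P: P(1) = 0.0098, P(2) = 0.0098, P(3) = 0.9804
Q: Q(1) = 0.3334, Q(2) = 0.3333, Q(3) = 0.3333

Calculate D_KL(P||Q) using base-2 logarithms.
1.4263 bits

D_KL(P||Q) = Σ P(x) log₂(P(x)/Q(x))

Computing term by term:
  P(1)·log₂(P(1)/Q(1)) = 0.0098·log₂(0.0098/0.3334) = -0.04987
  P(2)·log₂(P(2)/Q(2)) = 0.0098·log₂(0.0098/0.3333) = -0.04986
  P(3)·log₂(P(3)/Q(3)) = 0.9804·log₂(0.9804/0.3333) = 1.52604

D_KL(P||Q) = -0.04987 - 0.04986 + 1.52604 = 1.42631 ≈ 1.4263 bits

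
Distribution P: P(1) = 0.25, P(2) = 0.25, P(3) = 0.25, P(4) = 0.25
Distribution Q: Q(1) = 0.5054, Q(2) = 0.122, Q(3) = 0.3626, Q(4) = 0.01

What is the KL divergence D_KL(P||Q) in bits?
1.0317 bits

D_KL(P||Q) = Σ P(x) log₂(P(x)/Q(x))

Computing term by term:
  P(1)·log₂(P(1)/Q(1)) = 0.25·log₂(0.25/0.5054) = -0.25387
  P(2)·log₂(P(2)/Q(2)) = 0.25·log₂(0.25/0.122) = 0.25876
  P(3)·log₂(P(3)/Q(3)) = 0.25·log₂(0.25/0.3626) = -0.13411
  P(4)·log₂(P(4)/Q(4)) = 0.25·log₂(0.25/0.01) = 1.16096

D_KL(P||Q) = -0.25387 + 0.25876 - 0.13411 + 1.16096 = 1.03174 ≈ 1.0317 bits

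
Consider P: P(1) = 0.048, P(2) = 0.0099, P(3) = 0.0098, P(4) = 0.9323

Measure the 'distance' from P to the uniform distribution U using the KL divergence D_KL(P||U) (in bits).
1.5641 bits

U(i) = 1/4 for all i

D_KL(P||U) = Σ P(x) log₂(P(x) / (1/4))
           = Σ P(x) log₂(P(x)) + log₂(4)
           = log₂(4) - H(P)

H(P) = -Σ P(x) log₂(P(x)):
  -P(1)·log₂(P(1)) = -(0.048)·log₂(0.048) = 0.21028
  -P(2)·log₂(P(2)) = -(0.0099)·log₂(0.0099) = 0.06592
  -P(3)·log₂(P(3)) = -(0.0098)·log₂(0.0098) = 0.06540
  -P(4)·log₂(P(4)) = -(0.9323)·log₂(0.9323) = 0.09429
H(P) = 0.21028 + 0.06592 + 0.06540 + 0.09429 = 0.43589 bits

log₂(4) = 2.00000 bits

D_KL(P||U) = 2.00000 - 0.43589 = 1.56411 ≈ 1.5641 bits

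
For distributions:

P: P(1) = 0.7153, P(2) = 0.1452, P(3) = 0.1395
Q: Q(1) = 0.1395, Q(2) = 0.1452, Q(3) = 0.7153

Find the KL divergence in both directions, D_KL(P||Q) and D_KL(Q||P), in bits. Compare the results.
D_KL(P||Q) = 1.3579 bits, D_KL(Q||P) = 1.3579 bits. The two directions give exactly the same value for this pair.

D_KL(P||Q) = Σ P(x) log₂(P(x)/Q(x))

Computing term by term:
  P(1)·log₂(P(1)/Q(1)) = 0.7153·log₂(0.7153/0.1395) = 1.68688
  P(2)·log₂(P(2)/Q(2)) = 0.1452·log₂(0.1452/0.1452) = 0.00000
  P(3)·log₂(P(3)/Q(3)) = 0.1395·log₂(0.1395/0.7153) = -0.32898

D_KL(P||Q) = 1.68688 + 0.00000 - 0.32898 = 1.35790 ≈ 1.3579 bits

D_KL(Q||P) = Σ Q(x) log₂(Q(x)/P(x))

Computing term by term:
  Q(1)·log₂(Q(1)/P(1)) = 0.1395·log₂(0.1395/0.7153) = -0.32898
  Q(2)·log₂(Q(2)/P(2)) = 0.1452·log₂(0.1452/0.1452) = 0.00000
  Q(3)·log₂(Q(3)/P(3)) = 0.7153·log₂(0.7153/0.1395) = 1.68688

D_KL(Q||P) = -0.32898 + 0.00000 + 1.68688 = 1.35790 ≈ 1.3579 bits

These ARE equal here. Q is P with outcomes relabeled (Q(1) = P(3), Q(3) = P(1)) by a relabeling that is its own inverse, so the two sums contain exactly the same terms in a different order. This is a special case — KL divergence is not symmetric in general: D_KL(P||Q) ≠ D_KL(Q||P) for most P, Q.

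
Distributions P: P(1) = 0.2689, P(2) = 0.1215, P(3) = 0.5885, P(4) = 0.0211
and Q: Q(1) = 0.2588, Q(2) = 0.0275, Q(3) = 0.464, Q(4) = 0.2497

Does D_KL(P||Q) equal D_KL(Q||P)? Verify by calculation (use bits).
D_KL(P||Q) = 0.4019 bits, D_KL(Q||P) = 0.6578 bits. No — D_KL(P||Q) ≠ D_KL(Q||P) for this pair.

D_KL(P||Q) = Σ P(x) log₂(P(x)/Q(x))

Computing term by term:
  P(1)·log₂(P(1)/Q(1)) = 0.2689·log₂(0.2689/0.2588) = 0.01485
  P(2)·log₂(P(2)/Q(2)) = 0.1215·log₂(0.1215/0.0275) = 0.26043
  P(3)·log₂(P(3)/Q(3)) = 0.5885·log₂(0.5885/0.464) = 0.20181
  P(4)·log₂(P(4)/Q(4)) = 0.0211·log₂(0.0211/0.2497) = -0.07522

D_KL(P||Q) = 0.01485 + 0.26043 + 0.20181 - 0.07522 = 0.40187 ≈ 0.4019 bits

D_KL(Q||P) = Σ Q(x) log₂(Q(x)/P(x))

Computing term by term:
  Q(1)·log₂(Q(1)/P(1)) = 0.2588·log₂(0.2588/0.2689) = -0.01429
  Q(2)·log₂(Q(2)/P(2)) = 0.0275·log₂(0.0275/0.1215) = -0.05894
  Q(3)·log₂(Q(3)/P(3)) = 0.464·log₂(0.464/0.5885) = -0.15911
  Q(4)·log₂(Q(4)/P(4)) = 0.2497·log₂(0.2497/0.0211) = 0.89015

D_KL(Q||P) = -0.01429 - 0.05894 - 0.15911 + 0.89015 = 0.65781 ≈ 0.6578 bits

These are NOT equal (difference: 0.2559 bits). KL divergence is asymmetric: D_KL(P||Q) ≠ D_KL(Q||P) in general.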